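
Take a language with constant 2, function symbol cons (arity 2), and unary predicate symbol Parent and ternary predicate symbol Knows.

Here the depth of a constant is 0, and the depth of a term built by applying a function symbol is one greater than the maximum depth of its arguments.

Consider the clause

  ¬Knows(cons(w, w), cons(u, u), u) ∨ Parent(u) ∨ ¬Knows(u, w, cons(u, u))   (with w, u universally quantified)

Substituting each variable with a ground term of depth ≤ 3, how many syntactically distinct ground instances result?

676

Ground terms of depth ≤ 3:
  Let N_k count ground terms of depth at most k. Each non-constant term of depth ≤ k is some function symbol applied to depth-≤(k−1) arguments, giving N_k = 1 + N_{k-1}^2.
  N_0 = 1
  N_1 = 1 + 1^2 = 2
  N_2 = 1 + 2^2 = 5
  N_3 = 1 + 5^2 = 26
So there are 26 ground terms available for substitution.
Each of w, u ranges independently over the available ground terms, and distinct assignments produce distinct instances.
Number of ground instances = 26^2 = 676.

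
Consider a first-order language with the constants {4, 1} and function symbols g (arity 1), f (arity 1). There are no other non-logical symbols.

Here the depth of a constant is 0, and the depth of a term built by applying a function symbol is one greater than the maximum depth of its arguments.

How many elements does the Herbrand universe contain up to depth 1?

6

Let N_k = |{terms of depth ≤ k}|. Then N_0 = 2 and N_k = 2 + N_{k-1} + N_{k-1} for k ≥ 1 (one summand per function symbol, arity giving the exponent).
N_0 = 2
N_1 = 2 + 2 + 2 = 6
Explicitly: 4, 1, g(4), g(1), f(4), f(1).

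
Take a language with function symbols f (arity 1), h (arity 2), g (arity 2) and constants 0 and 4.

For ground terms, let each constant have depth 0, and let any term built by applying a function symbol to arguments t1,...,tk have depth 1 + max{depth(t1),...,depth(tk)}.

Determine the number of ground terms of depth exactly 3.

Write N_k for the number of ground terms of depth ≤ k. A term of depth ≤ k is either a constant or a function symbol applied to arguments of depth ≤ k−1, so N_k = 2 + N_{k-1} + N_{k-1}^2 + N_{k-1}^2.
N_0 = 2
N_1 = 2 + 2 + 2^2 + 2^2 = 12
N_2 = 2 + 12 + 12^2 + 12^2 = 302
N_3 = 2 + 302 + 302^2 + 302^2 = 182712
Terms of depth exactly 3: N_3 − N_2 = 182712 − 302 = 182410.

182410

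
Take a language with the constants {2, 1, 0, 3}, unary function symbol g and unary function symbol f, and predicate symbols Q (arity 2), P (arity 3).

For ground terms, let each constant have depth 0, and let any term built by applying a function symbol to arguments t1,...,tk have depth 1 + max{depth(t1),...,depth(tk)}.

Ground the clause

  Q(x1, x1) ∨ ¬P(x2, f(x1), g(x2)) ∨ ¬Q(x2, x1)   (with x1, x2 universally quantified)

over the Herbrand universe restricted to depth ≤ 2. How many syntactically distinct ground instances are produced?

Ground terms of depth ≤ 2:
  Write N_k for the number of ground terms of depth ≤ k. A term of depth ≤ k is either a constant or a function symbol applied to arguments of depth ≤ k−1, so N_k = 4 + N_{k-1} + N_{k-1}.
  N_0 = 4
  N_1 = 4 + 4 + 4 = 12
  N_2 = 4 + 12 + 12 = 28
So there are 28 ground terms available for substitution.
There are 2 variables to instantiate (x1, x2), each occurring in at least one literal, so different choices give different ground instances.
Number of ground instances = 28^2 = 784.

784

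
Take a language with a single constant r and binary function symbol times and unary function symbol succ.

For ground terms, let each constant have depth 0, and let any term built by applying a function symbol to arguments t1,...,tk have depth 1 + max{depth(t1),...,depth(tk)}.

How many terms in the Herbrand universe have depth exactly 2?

Count level by level. With function symbols times/2, succ/1, the terms of depth ≤ k are the 1 constant together with each function applied to depth-≤(k−1) tuples, so N_k = 1 + N_{k-1}^2 + N_{k-1}.
N_0 = 1
N_1 = 1 + 1^2 + 1 = 3
N_2 = 1 + 3^2 + 3 = 13
Terms of depth exactly 2: N_2 − N_1 = 13 − 3 = 10.

10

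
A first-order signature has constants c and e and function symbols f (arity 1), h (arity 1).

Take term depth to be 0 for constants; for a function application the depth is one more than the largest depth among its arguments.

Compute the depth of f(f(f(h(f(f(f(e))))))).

7

depth(f(e)) = 1 + depth(e) = 1 + 0 = 1
depth(f(f(e))) = 1 + depth(f(e)) = 1 + 1 = 2
depth(f(f(f(e)))) = 1 + depth(f(f(e))) = 1 + 2 = 3
depth(h(f(f(f(e))))) = 1 + depth(f(f(f(e)))) = 1 + 3 = 4
depth(f(h(f(f(f(e)))))) = 1 + depth(h(f(f(f(e))))) = 1 + 4 = 5
depth(f(f(h(f(f(f(e))))))) = 1 + depth(f(h(f(f(f(e)))))) = 1 + 5 = 6
depth(f(f(f(h(f(f(f(e)))))))) = 1 + depth(f(f(h(f(f(f(e))))))) = 1 + 6 = 7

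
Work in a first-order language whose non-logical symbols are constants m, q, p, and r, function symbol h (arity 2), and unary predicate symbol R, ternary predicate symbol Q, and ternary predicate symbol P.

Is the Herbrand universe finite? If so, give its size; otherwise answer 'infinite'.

The signature has at least one function symbol (h, arity 2) and at least one constant (m).
Iterating h gives infinitely many distinct ground terms: m, h(m, m), h(h(m, m), h(m, m)), ...
So the Herbrand universe is infinite.

infinite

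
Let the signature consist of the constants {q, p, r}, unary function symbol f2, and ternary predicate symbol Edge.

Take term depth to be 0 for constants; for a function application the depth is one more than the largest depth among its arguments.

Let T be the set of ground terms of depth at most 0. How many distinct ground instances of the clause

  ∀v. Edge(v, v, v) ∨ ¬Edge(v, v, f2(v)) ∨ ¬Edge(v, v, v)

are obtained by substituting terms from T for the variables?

3

Ground terms of depth ≤ 0:
  Let N_k = |{terms of depth ≤ k}|. Then N_0 = 3 and N_k = 3 + N_{k-1} for k ≥ 1 (one summand per function symbol, arity giving the exponent).
  N_0 = 3
  Explicitly: q, p, r.
So there are 3 ground terms available for substitution.
The clause has 1 distinct variable (v), which appears in the body. In the free term algebra distinct substitutions yield syntactically distinct ground instances.
Number of ground instances = 3.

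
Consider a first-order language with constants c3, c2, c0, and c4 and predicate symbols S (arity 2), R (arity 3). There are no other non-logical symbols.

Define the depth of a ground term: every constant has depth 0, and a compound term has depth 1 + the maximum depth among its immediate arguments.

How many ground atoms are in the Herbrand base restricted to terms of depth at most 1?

80

First count ground terms of depth ≤ 1.
With no function symbols every ground term is a constant, so there are exactly 4 ground terms at every depth bound.
N_0 = 4
N_1 = 4
Explicitly: c3, c2, c0, c4.
So |H| = 4.
Ground atoms are formed by filling each argument slot of a predicate with a term from H, so an r-ary predicate gives |H|^r atoms:
  S: 4^2 = 16;  R: 4^3 = 64
Total ground atoms: 16 + 64 = 80.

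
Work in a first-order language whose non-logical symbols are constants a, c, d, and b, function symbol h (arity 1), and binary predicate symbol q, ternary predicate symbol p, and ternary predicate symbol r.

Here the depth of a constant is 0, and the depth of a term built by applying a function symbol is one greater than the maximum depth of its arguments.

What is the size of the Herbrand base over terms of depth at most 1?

First count ground terms of depth ≤ 1.
Let N_k = |{terms of depth ≤ k}|. Then N_0 = 4 and N_k = 4 + N_{k-1} for k ≥ 1 (one summand per function symbol, arity giving the exponent).
N_0 = 4
N_1 = 4 + 4 = 8
Explicitly: a, c, d, b, h(a), h(c), h(d), h(b).
So |H| = 8.
For each predicate symbol, the number of ground atoms is |H| raised to its arity; summing:
  q: 8^2 = 64;  p: 8^3 = 512;  r: 8^3 = 512
Total ground atoms: 64 + 512 + 512 = 1088.

1088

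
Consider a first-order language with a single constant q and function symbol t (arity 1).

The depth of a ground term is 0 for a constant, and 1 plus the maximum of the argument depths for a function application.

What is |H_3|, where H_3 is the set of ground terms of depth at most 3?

4

Count level by level. With function symbols t/1, the terms of depth ≤ k are the 1 constant together with each function applied to depth-≤(k−1) tuples, so N_k = 1 + N_{k-1}.
N_0 = 1
N_1 = 1 + 1 = 2
N_2 = 1 + 2 = 3
N_3 = 1 + 3 = 4
Explicitly: q, t(q), t(t(q)), t(t(t(q))).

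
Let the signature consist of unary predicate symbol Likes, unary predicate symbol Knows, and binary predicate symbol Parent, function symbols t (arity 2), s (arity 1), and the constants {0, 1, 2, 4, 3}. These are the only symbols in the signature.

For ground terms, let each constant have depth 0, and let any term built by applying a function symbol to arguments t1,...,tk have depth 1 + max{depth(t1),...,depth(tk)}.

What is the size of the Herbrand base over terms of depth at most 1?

First count ground terms of depth ≤ 1.
If N_k denotes the number of depth-≤k ground terms, the 5 constants give N_0 = 5, and each function symbol of arity r contributes N_{k-1}^r new terms at level k: N_k = 5 + N_{k-1}^2 + N_{k-1}.
N_0 = 5
N_1 = 5 + 5^2 + 5 = 35
So |H| = 35.
For each predicate symbol, the number of ground atoms is |H| raised to its arity; summing:
  Likes: 35;  Knows: 35;  Parent: 35^2 = 1225
Total ground atoms: 35 + 35 + 1225 = 1295.

1295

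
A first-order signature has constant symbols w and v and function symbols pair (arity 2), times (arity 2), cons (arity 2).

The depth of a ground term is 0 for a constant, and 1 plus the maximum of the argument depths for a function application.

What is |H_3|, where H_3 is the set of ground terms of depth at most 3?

Let N_k = |{terms of depth ≤ k}|. Then N_0 = 2 and N_k = 2 + N_{k-1}^2 + N_{k-1}^2 + N_{k-1}^2 for k ≥ 1 (one summand per function symbol, arity giving the exponent).
N_0 = 2
N_1 = 2 + 2^2 + 2^2 + 2^2 = 14
N_2 = 2 + 14^2 + 14^2 + 14^2 = 590
N_3 = 2 + 590^2 + 590^2 + 590^2 = 1044302

1044302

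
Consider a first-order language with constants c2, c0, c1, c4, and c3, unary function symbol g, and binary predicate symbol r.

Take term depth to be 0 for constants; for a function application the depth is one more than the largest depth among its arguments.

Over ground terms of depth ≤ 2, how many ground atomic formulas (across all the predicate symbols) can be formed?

First count ground terms of depth ≤ 2.
Let N_k = |{terms of depth ≤ k}|. Then N_0 = 5 and N_k = 5 + N_{k-1} for k ≥ 1 (one summand per function symbol, arity giving the exponent).
N_0 = 5
N_1 = 5 + 5 = 10
N_2 = 5 + 10 = 15
So |H| = 15.
Each predicate of arity r yields |H|^r ground atoms (one per choice of an r-tuple from H):
  r: 15^2 = 225
Total ground atoms: 225.

225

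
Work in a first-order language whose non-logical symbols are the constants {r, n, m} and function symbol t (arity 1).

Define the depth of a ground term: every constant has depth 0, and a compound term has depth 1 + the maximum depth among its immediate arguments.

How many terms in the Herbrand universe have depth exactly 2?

If N_k denotes the number of depth-≤k ground terms, the 3 constants give N_0 = 3, and each function symbol of arity r contributes N_{k-1}^r new terms at level k: N_k = 3 + N_{k-1}.
N_0 = 3
N_1 = 3 + 3 = 6
N_2 = 3 + 6 = 9
Terms of depth exactly 2: N_2 − N_1 = 9 − 6 = 3.

3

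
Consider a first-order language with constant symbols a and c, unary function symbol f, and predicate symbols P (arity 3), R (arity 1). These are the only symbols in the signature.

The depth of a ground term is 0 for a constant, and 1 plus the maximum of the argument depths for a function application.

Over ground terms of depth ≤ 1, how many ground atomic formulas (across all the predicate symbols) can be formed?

First count ground terms of depth ≤ 1.
Write N_k for the number of ground terms of depth ≤ k. A term of depth ≤ k is either a constant or a function symbol applied to arguments of depth ≤ k−1, so N_k = 2 + N_{k-1}.
N_0 = 2
N_1 = 2 + 2 = 4
Explicitly: a, c, f(a), f(c).
So |H| = 4.
Each predicate of arity r yields |H|^r ground atoms (one per choice of an r-tuple from H):
  P: 4^3 = 64;  R: 4
Total ground atoms: 64 + 4 = 68.

68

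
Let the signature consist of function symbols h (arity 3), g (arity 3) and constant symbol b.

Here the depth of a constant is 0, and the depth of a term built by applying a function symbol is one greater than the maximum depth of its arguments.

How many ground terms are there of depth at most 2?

Let N_k = |{terms of depth ≤ k}|. Then N_0 = 1 and N_k = 1 + N_{k-1}^3 + N_{k-1}^3 for k ≥ 1 (one summand per function symbol, arity giving the exponent).
N_0 = 1
N_1 = 1 + 1^3 + 1^3 = 3
N_2 = 1 + 3^3 + 3^3 = 55

55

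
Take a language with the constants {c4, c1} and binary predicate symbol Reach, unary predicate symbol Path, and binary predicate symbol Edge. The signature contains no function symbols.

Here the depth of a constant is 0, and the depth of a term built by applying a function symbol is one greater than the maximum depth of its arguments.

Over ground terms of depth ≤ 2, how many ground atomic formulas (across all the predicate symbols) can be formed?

First count ground terms of depth ≤ 2.
With no function symbols every ground term is a constant, so there are exactly 2 ground terms at every depth bound.
N_0 = 2
N_1 = 2
N_2 = 2
So |H| = 2.
Ground atoms are formed by filling each argument slot of a predicate with a term from H, so an r-ary predicate gives |H|^r atoms:
  Reach: 2^2 = 4;  Path: 2;  Edge: 2^2 = 4
Total ground atoms: 4 + 2 + 4 = 10.

10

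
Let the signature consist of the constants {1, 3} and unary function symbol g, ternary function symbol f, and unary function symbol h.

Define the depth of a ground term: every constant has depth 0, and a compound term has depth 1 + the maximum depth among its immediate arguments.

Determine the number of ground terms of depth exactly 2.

2760

Write N_k for the number of ground terms of depth ≤ k. A term of depth ≤ k is either a constant or a function symbol applied to arguments of depth ≤ k−1, so N_k = 2 + N_{k-1} + N_{k-1}^3 + N_{k-1}.
N_0 = 2
N_1 = 2 + 2 + 2^3 + 2 = 14
N_2 = 2 + 14 + 14^3 + 14 = 2774
Terms of depth exactly 2: N_2 − N_1 = 2774 − 14 = 2760.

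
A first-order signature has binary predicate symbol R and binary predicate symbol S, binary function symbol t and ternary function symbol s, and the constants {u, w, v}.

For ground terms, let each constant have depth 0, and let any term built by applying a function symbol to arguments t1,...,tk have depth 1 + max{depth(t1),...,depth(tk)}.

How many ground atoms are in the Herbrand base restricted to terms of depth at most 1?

First count ground terms of depth ≤ 1.
Let N_k count ground terms of depth at most k. Each non-constant term of depth ≤ k is some function symbol applied to depth-≤(k−1) arguments, giving N_k = 3 + N_{k-1}^2 + N_{k-1}^3.
N_0 = 3
N_1 = 3 + 3^2 + 3^3 = 39
So |H| = 39.
Ground atoms are formed by filling each argument slot of a predicate with a term from H, so an r-ary predicate gives |H|^r atoms:
  R: 39^2 = 1521;  S: 39^2 = 1521
Total ground atoms: 1521 + 1521 = 3042.

3042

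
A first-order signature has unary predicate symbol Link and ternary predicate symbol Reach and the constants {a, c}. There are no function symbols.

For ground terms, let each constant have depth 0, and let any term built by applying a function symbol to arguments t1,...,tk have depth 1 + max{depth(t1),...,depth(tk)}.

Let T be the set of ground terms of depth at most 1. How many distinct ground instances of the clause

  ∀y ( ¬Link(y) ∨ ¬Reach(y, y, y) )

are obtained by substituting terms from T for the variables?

2

Ground terms of depth ≤ 1:
  With no function symbols every ground term is a constant, so there are exactly 2 ground terms at every depth bound.
  N_0 = 2
  N_1 = 2
So there are 2 ground terms available for substitution.
There is 1 variable to instantiate (y),  occurring in at least one literal, so different choices give different ground instances.
Number of ground instances = 2.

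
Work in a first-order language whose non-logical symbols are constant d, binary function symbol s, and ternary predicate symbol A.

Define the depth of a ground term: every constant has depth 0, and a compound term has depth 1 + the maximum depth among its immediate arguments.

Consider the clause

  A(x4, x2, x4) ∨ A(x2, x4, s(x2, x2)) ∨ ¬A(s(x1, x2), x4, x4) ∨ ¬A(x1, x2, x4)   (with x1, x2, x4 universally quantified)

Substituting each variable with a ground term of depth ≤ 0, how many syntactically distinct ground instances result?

1

Ground terms of depth ≤ 0:
  Write N_k for the number of ground terms of depth ≤ k. A term of depth ≤ k is either a constant or a function symbol applied to arguments of depth ≤ k−1, so N_k = 1 + N_{k-1}^2.
  N_0 = 1
So there is exactly 1 ground term available for substitution.
There are 3 variables to instantiate (x1, x2, x4), each occurring in at least one literal, so different choices give different ground instances.
Number of ground instances = 1^3 = 1.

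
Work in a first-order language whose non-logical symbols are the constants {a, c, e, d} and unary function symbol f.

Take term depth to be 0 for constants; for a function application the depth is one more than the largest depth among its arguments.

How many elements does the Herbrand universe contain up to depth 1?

Let N_k count ground terms of depth at most k. Each non-constant term of depth ≤ k is some function symbol applied to depth-≤(k−1) arguments, giving N_k = 4 + N_{k-1}.
N_0 = 4
N_1 = 4 + 4 = 8
Explicitly: a, c, e, d, f(a), f(c), f(e), f(d).

8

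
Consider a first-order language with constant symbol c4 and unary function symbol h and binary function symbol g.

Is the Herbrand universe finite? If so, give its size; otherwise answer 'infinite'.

infinite

The signature has at least one function symbol (h, arity 1) and at least one constant (c4).
Iterating h gives infinitely many distinct ground terms: c4, h(c4), h(h(c4)), ...
So the Herbrand universe is infinite.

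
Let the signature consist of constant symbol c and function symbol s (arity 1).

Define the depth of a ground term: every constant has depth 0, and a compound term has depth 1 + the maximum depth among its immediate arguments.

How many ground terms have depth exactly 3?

1

If N_k denotes the number of depth-≤k ground terms, the 1 constant gives N_0 = 1, and each function symbol of arity r contributes N_{k-1}^r new terms at level k: N_k = 1 + N_{k-1}.
N_0 = 1
N_1 = 1 + 1 = 2
N_2 = 1 + 2 = 3
N_3 = 1 + 3 = 4
Terms of depth exactly 3: N_3 − N_2 = 4 − 3 = 1.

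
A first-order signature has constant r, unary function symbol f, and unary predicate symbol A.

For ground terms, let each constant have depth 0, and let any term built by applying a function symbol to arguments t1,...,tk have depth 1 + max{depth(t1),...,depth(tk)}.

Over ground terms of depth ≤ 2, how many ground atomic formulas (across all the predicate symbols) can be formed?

First count ground terms of depth ≤ 2.
If N_k denotes the number of depth-≤k ground terms, the 1 constant gives N_0 = 1, and each function symbol of arity r contributes N_{k-1}^r new terms at level k: N_k = 1 + N_{k-1}.
N_0 = 1
N_1 = 1 + 1 = 2
N_2 = 1 + 2 = 3
Explicitly: r, f(r), f(f(r)).
So |H| = 3.
For each predicate symbol, the number of ground atoms is |H| raised to its arity; summing:
  A: 3
Total ground atoms: 3.

3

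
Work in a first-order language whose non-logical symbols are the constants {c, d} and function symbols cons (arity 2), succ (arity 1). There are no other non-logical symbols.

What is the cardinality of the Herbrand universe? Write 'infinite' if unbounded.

The signature has at least one function symbol (cons, arity 2) and at least one constant (c).
Iterating cons gives infinitely many distinct ground terms: c, cons(c, c), cons(cons(c, c), cons(c, c)), ...
So the Herbrand universe is infinite.

infinite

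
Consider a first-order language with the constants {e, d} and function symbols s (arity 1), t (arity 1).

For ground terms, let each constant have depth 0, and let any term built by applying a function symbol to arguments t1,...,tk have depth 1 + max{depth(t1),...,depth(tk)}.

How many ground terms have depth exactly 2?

Count level by level. With function symbols s/1, t/1, the terms of depth ≤ k are the 2 constants together with each function applied to depth-≤(k−1) tuples, so N_k = 2 + N_{k-1} + N_{k-1}.
N_0 = 2
N_1 = 2 + 2 + 2 = 6
N_2 = 2 + 6 + 6 = 14
Terms of depth exactly 2: N_2 − N_1 = 14 − 6 = 8.

8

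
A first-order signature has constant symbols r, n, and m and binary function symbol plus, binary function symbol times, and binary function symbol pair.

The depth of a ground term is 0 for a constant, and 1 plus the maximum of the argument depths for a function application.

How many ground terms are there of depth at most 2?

Let N_k count ground terms of depth at most k. Each non-constant term of depth ≤ k is some function symbol applied to depth-≤(k−1) arguments, giving N_k = 3 + N_{k-1}^2 + N_{k-1}^2 + N_{k-1}^2.
N_0 = 3
N_1 = 3 + 3^2 + 3^2 + 3^2 = 30
N_2 = 3 + 30^2 + 30^2 + 30^2 = 2703

2703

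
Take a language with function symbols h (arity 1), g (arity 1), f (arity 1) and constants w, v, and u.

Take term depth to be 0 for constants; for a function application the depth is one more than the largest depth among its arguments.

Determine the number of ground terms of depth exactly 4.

243

Let N_k count ground terms of depth at most k. Each non-constant term of depth ≤ k is some function symbol applied to depth-≤(k−1) arguments, giving N_k = 3 + N_{k-1} + N_{k-1} + N_{k-1}.
N_0 = 3
N_1 = 3 + 3 + 3 + 3 = 12
N_2 = 3 + 12 + 12 + 12 = 39
N_3 = 3 + 39 + 39 + 39 = 120
N_4 = 3 + 120 + 120 + 120 = 363
Terms of depth exactly 4: N_4 − N_3 = 363 − 120 = 243.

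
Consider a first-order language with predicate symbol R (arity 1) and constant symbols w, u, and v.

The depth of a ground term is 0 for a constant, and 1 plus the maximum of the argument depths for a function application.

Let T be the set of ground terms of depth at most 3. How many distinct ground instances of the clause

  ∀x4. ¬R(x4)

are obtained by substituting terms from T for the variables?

3

Ground terms of depth ≤ 3:
  With no function symbols every ground term is a constant, so there are exactly 3 ground terms at every depth bound.
  N_0 = 3
  N_1 = 3
  N_2 = 3
  N_3 = 3
So there are 3 ground terms available for substitution.
The variable x4 ranges independently over the available ground terms, and distinct assignments produce distinct instances.
Number of ground instances = 3.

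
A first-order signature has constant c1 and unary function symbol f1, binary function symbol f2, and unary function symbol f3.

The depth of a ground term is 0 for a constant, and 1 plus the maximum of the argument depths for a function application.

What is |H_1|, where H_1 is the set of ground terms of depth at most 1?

4

Write N_k for the number of ground terms of depth ≤ k. A term of depth ≤ k is either a constant or a function symbol applied to arguments of depth ≤ k−1, so N_k = 1 + N_{k-1} + N_{k-1}^2 + N_{k-1}.
N_0 = 1
N_1 = 1 + 1 + 1^2 + 1 = 4
Explicitly: c1, f1(c1), f2(c1, c1), f3(c1).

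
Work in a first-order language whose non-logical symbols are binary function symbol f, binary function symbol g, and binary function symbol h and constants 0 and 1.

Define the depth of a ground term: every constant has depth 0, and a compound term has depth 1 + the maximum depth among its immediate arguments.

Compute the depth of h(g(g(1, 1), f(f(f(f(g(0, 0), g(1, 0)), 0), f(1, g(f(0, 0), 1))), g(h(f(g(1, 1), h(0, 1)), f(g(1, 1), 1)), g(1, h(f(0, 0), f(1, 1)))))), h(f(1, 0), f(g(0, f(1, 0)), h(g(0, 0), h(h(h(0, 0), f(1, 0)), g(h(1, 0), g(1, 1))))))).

7

depth(g(1, 1)) = 1 + max(0, 0) = 1
depth(g(0, 0)) = 1 + max(0, 0) = 1
depth(g(1, 0)) = 1 + max(0, 0) = 1
depth(f(g(0, 0), g(1, 0))) = 1 + max(1, 1) = 2
depth(f(f(g(0, 0), g(1, 0)), 0)) = 1 + max(2, 0) = 3
depth(f(0, 0)) = 1 + max(0, 0) = 1
depth(g(f(0, 0), 1)) = 1 + max(1, 0) = 2
depth(f(1, g(f(0, 0), 1))) = 1 + max(0, 2) = 3
depth(f(f(f(g(0, 0), g(1, 0)), 0), f(1, g(f(0, 0), 1)))) = 1 + max(3, 3) = 4
depth(h(0, 1)) = 1 + max(0, 0) = 1
depth(f(g(1, 1), h(0, 1))) = 1 + max(1, 1) = 2
depth(f(g(1, 1), 1)) = 1 + max(1, 0) = 2
depth(h(f(g(1, 1), h(0, 1)), f(g(1, 1), 1))) = 1 + max(2, 2) = 3
depth(f(1, 1)) = 1 + max(0, 0) = 1
depth(h(f(0, 0), f(1, 1))) = 1 + max(1, 1) = 2
depth(g(1, h(f(0, 0), f(1, 1)))) = 1 + max(0, 2) = 3
depth(g(h(f(g(1, 1), h(0, 1)), f(g(1, 1), 1)), g(1, h(f(0, 0), f(1, 1))))) = 1 + max(3, 3) = 4
depth(f(f(f(f(g(0, 0), g(1, 0)), 0), f(1, g(f(0, 0), 1))), g(h(f(g(1, 1), h(0, 1)), f(g(1, 1), 1)), g(1, h(f(0, 0), f(1, 1)))))) = 1 + max(4, 4) = 5
depth(g(g(1, 1), f(f(f(f(g(0, 0), g(1, 0)), 0), f(1, g(f(0, 0), 1))), g(h(f(g(1, 1), h(0, 1)), f(g(1, 1), 1)), g(1, h(f(0, 0), f(1, 1))))))) = 1 + max(1, 5) = 6
depth(f(1, 0)) = 1 + max(0, 0) = 1
depth(g(0, f(1, 0))) = 1 + max(0, 1) = 2
depth(h(0, 0)) = 1 + max(0, 0) = 1
depth(h(h(0, 0), f(1, 0))) = 1 + max(1, 1) = 2
depth(h(1, 0)) = 1 + max(0, 0) = 1
depth(g(h(1, 0), g(1, 1))) = 1 + max(1, 1) = 2
depth(h(h(h(0, 0), f(1, 0)), g(h(1, 0), g(1, 1)))) = 1 + max(2, 2) = 3
depth(h(g(0, 0), h(h(h(0, 0), f(1, 0)), g(h(1, 0), g(1, 1))))) = 1 + max(1, 3) = 4
depth(f(g(0, f(1, 0)), h(g(0, 0), h(h(h(0, 0), f(1, 0)), g(h(1, 0), g(1, 1)))))) = 1 + max(2, 4) = 5
depth(h(f(1, 0), f(g(0, f(1, 0)), h(g(0, 0), h(h(h(0, 0), f(1, 0)), g(h(1, 0), g(1, 1))))))) = 1 + max(1, 5) = 6
depth(h(g(g(1, 1), f(f(f(f(g(0, 0), g(1, 0)), 0), f(1, g(f(0, 0), 1))), g(h(f(g(1, 1), h(0, 1)), f(g(1, 1), 1)), g(1, h(f(0, 0), f(1, 1)))))), h(f(1, 0), f(g(0, f(1, 0)), h(g(0, 0), h(h(h(0, 0), f(1, 0)), g(h(1, 0), g(1, 1)))))))) = 1 + max(6, 6) = 7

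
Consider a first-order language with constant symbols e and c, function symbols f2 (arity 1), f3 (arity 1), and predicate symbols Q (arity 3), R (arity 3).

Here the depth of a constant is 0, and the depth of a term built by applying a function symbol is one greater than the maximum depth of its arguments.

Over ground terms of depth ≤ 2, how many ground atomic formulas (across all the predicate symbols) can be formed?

First count ground terms of depth ≤ 2.
Write N_k for the number of ground terms of depth ≤ k. A term of depth ≤ k is either a constant or a function symbol applied to arguments of depth ≤ k−1, so N_k = 2 + N_{k-1} + N_{k-1}.
N_0 = 2
N_1 = 2 + 2 + 2 = 6
N_2 = 2 + 6 + 6 = 14
So |H| = 14.
Ground atoms are formed by filling each argument slot of a predicate with a term from H, so an r-ary predicate gives |H|^r atoms:
  Q: 14^3 = 2744;  R: 14^3 = 2744
Total ground atoms: 2744 + 2744 = 5488.

5488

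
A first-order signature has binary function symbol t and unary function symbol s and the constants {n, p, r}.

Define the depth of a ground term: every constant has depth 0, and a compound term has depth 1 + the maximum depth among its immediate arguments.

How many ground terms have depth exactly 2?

Let N_k count ground terms of depth at most k. Each non-constant term of depth ≤ k is some function symbol applied to depth-≤(k−1) arguments, giving N_k = 3 + N_{k-1}^2 + N_{k-1}.
N_0 = 3
N_1 = 3 + 3^2 + 3 = 15
N_2 = 3 + 15^2 + 15 = 243
Terms of depth exactly 2: N_2 − N_1 = 243 − 15 = 228.

228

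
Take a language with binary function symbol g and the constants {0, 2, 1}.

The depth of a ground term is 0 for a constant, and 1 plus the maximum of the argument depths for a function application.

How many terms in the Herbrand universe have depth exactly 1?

9

Let N_k count ground terms of depth at most k. Each non-constant term of depth ≤ k is some function symbol applied to depth-≤(k−1) arguments, giving N_k = 3 + N_{k-1}^2.
N_0 = 3
N_1 = 3 + 3^2 = 12
Terms of depth exactly 1: N_1 − N_0 = 12 − 3 = 9.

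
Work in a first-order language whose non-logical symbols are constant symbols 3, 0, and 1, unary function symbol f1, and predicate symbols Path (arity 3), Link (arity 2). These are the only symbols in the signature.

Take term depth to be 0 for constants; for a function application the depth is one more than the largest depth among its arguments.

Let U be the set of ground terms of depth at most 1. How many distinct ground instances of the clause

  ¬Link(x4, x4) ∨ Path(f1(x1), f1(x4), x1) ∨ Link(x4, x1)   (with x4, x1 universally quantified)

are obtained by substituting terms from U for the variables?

Ground terms of depth ≤ 1:
  Let N_k = |{terms of depth ≤ k}|. Then N_0 = 3 and N_k = 3 + N_{k-1} for k ≥ 1 (one summand per function symbol, arity giving the exponent).
  N_0 = 3
  N_1 = 3 + 3 = 6
  Explicitly: 3, 0, 1, f1(3), f1(0), f1(1).
So there are 6 ground terms available for substitution.
The body mentions every one of the 2 quantified variables; since ground terms form a free algebra, no two substitutions collapse to the same formula.
Number of ground instances = 6^2 = 36.

36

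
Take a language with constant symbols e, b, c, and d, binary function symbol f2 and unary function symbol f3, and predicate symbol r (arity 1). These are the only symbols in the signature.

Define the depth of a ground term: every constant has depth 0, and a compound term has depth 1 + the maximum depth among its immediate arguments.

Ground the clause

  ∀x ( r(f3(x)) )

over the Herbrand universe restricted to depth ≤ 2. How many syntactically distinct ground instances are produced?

Ground terms of depth ≤ 2:
  Write N_k for the number of ground terms of depth ≤ k. A term of depth ≤ k is either a constant or a function symbol applied to arguments of depth ≤ k−1, so N_k = 4 + N_{k-1}^2 + N_{k-1}.
  N_0 = 4
  N_1 = 4 + 4^2 + 4 = 24
  N_2 = 4 + 24^2 + 24 = 604
So there are 604 ground terms available for substitution.
The clause has 1 distinct variable (x), which appears in the body. In the free term algebra distinct substitutions yield syntactically distinct ground instances.
Number of ground instances = 604.

604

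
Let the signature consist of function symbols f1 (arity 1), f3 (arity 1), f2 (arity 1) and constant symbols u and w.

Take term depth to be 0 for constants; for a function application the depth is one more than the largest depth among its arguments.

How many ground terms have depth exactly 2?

If N_k denotes the number of depth-≤k ground terms, the 2 constants give N_0 = 2, and each function symbol of arity r contributes N_{k-1}^r new terms at level k: N_k = 2 + N_{k-1} + N_{k-1} + N_{k-1}.
N_0 = 2
N_1 = 2 + 2 + 2 + 2 = 8
N_2 = 2 + 8 + 8 + 8 = 26
Terms of depth exactly 2: N_2 − N_1 = 26 − 8 = 18.

18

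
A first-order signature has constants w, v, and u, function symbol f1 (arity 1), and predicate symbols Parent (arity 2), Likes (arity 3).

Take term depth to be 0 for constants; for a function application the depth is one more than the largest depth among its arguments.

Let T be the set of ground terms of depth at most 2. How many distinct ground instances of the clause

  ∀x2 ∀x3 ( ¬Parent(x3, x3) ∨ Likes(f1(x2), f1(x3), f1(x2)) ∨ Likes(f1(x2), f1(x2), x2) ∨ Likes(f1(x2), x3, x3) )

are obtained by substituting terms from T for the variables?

Ground terms of depth ≤ 2:
  Let N_k count ground terms of depth at most k. Each non-constant term of depth ≤ k is some function symbol applied to depth-≤(k−1) arguments, giving N_k = 3 + N_{k-1}.
  N_0 = 3
  N_1 = 3 + 3 = 6
  N_2 = 3 + 6 = 9
  Explicitly: w, v, u, f1(w), f1(v), f1(u), f1(f1(w)), f1(f1(v)), f1(f1(u)).
So there are 9 ground terms available for substitution.
The clause has 2 distinct variables (x2, x3), each appearing in the body. In the free term algebra distinct substitutions yield syntactically distinct ground instances.
Number of ground instances = 9^2 = 81.

81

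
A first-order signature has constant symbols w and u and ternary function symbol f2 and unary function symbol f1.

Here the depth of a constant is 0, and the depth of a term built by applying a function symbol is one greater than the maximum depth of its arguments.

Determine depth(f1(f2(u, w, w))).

2

depth(f2(u, w, w)) = 1 + max(0, 0, 0) = 1
depth(f1(f2(u, w, w))) = 1 + depth(f2(u, w, w)) = 1 + 1 = 2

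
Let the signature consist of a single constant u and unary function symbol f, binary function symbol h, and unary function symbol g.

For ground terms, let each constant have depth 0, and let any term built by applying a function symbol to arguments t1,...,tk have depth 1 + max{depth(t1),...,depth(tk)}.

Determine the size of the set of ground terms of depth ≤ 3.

676

Count level by level. With function symbols f/1, h/2, g/1, the terms of depth ≤ k are the 1 constant together with each function applied to depth-≤(k−1) tuples, so N_k = 1 + N_{k-1} + N_{k-1}^2 + N_{k-1}.
N_0 = 1
N_1 = 1 + 1 + 1^2 + 1 = 4
N_2 = 1 + 4 + 4^2 + 4 = 25
N_3 = 1 + 25 + 25^2 + 25 = 676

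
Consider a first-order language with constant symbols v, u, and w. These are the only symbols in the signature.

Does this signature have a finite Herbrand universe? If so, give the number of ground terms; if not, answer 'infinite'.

There are no function symbols, so every ground term is one of the 3 constants.
The Herbrand universe is {v, u, w}, which is finite with 3 elements.

3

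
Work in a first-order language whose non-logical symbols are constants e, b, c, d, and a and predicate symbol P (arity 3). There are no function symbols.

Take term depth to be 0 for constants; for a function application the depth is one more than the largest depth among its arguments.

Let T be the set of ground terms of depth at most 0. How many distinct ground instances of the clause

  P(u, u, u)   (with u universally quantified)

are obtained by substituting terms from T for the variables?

5

Ground terms of depth ≤ 0:
  With no function symbols every ground term is a constant, so there are exactly 5 ground terms at every depth bound.
  N_0 = 5
  Explicitly: e, b, c, d, a.
So there are 5 ground terms available for substitution.
There is 1 variable to instantiate (u),  occurring in at least one literal, so different choices give different ground instances.
Number of ground instances = 5.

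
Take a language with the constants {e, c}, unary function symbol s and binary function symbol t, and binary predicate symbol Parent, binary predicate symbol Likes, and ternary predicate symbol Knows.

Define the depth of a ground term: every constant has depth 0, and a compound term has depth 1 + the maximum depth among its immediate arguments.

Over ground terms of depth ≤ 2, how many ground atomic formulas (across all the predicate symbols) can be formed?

First count ground terms of depth ≤ 2.
If N_k denotes the number of depth-≤k ground terms, the 2 constants give N_0 = 2, and each function symbol of arity r contributes N_{k-1}^r new terms at level k: N_k = 2 + N_{k-1} + N_{k-1}^2.
N_0 = 2
N_1 = 2 + 2 + 2^2 = 8
N_2 = 2 + 8 + 8^2 = 74
So |H| = 74.
A ground atom is a predicate applied to a tuple of terms from H, so the count is the sum over predicates of |H|^arity:
  Parent: 74^2 = 5476;  Likes: 74^2 = 5476;  Knows: 74^3 = 405224
Total ground atoms: 5476 + 5476 + 405224 = 416176.

416176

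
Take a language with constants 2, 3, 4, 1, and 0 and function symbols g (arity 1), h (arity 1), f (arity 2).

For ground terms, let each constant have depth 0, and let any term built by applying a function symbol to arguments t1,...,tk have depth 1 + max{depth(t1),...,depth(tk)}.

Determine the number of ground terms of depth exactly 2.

1645

Count level by level. With function symbols g/1, h/1, f/2, the terms of depth ≤ k are the 5 constants together with each function applied to depth-≤(k−1) tuples, so N_k = 5 + N_{k-1} + N_{k-1} + N_{k-1}^2.
N_0 = 5
N_1 = 5 + 5 + 5 + 5^2 = 40
N_2 = 5 + 40 + 40 + 40^2 = 1685
Terms of depth exactly 2: N_2 − N_1 = 1685 − 40 = 1645.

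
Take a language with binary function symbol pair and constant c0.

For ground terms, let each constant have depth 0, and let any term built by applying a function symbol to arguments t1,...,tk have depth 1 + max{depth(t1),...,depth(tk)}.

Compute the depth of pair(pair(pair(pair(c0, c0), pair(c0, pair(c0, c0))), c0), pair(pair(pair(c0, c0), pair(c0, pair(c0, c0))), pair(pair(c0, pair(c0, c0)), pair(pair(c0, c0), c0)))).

depth(pair(c0, c0)) = 1 + max(0, 0) = 1
depth(pair(c0, pair(c0, c0))) = 1 + max(0, 1) = 2
depth(pair(pair(c0, c0), pair(c0, pair(c0, c0)))) = 1 + max(1, 2) = 3
depth(pair(pair(pair(c0, c0), pair(c0, pair(c0, c0))), c0)) = 1 + max(3, 0) = 4
depth(pair(pair(c0, c0), c0)) = 1 + max(1, 0) = 2
depth(pair(pair(c0, pair(c0, c0)), pair(pair(c0, c0), c0))) = 1 + max(2, 2) = 3
depth(pair(pair(pair(c0, c0), pair(c0, pair(c0, c0))), pair(pair(c0, pair(c0, c0)), pair(pair(c0, c0), c0)))) = 1 + max(3, 3) = 4
depth(pair(pair(pair(pair(c0, c0), pair(c0, pair(c0, c0))), c0), pair(pair(pair(c0, c0), pair(c0, pair(c0, c0))), pair(pair(c0, pair(c0, c0)), pair(pair(c0, c0), c0))))) = 1 + max(4, 4) = 5

5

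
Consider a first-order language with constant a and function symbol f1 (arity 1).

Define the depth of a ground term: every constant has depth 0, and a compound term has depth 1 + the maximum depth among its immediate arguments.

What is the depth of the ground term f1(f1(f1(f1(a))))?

depth(f1(a)) = 1 + depth(a) = 1 + 0 = 1
depth(f1(f1(a))) = 1 + depth(f1(a)) = 1 + 1 = 2
depth(f1(f1(f1(a)))) = 1 + depth(f1(f1(a))) = 1 + 2 = 3
depth(f1(f1(f1(f1(a))))) = 1 + depth(f1(f1(f1(a)))) = 1 + 3 = 4

4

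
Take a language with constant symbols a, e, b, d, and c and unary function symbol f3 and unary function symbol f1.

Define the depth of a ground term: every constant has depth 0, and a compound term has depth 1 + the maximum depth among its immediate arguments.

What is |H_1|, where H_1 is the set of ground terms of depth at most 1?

Count level by level. With function symbols f3/1, f1/1, the terms of depth ≤ k are the 5 constants together with each function applied to depth-≤(k−1) tuples, so N_k = 5 + N_{k-1} + N_{k-1}.
N_0 = 5
N_1 = 5 + 5 + 5 = 15

15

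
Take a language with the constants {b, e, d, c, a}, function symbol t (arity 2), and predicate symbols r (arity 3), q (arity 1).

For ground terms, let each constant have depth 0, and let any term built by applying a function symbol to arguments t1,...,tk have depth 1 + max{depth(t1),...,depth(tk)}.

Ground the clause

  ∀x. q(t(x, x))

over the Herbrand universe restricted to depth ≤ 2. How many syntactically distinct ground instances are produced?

Ground terms of depth ≤ 2:
  Write N_k for the number of ground terms of depth ≤ k. A term of depth ≤ k is either a constant or a function symbol applied to arguments of depth ≤ k−1, so N_k = 5 + N_{k-1}^2.
  N_0 = 5
  N_1 = 5 + 5^2 = 30
  N_2 = 5 + 30^2 = 905
So there are 905 ground terms available for substitution.
There is 1 variable to instantiate (x),  occurring in at least one literal, so different choices give different ground instances.
Number of ground instances = 905.

905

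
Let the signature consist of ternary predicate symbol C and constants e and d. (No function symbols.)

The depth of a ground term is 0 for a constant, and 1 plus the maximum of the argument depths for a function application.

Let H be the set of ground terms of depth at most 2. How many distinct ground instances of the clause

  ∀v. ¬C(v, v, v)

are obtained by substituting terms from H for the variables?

2

Ground terms of depth ≤ 2:
  With no function symbols every ground term is a constant, so there are exactly 2 ground terms at every depth bound.
  N_0 = 2
  N_1 = 2
  N_2 = 2
  Explicitly: e, d.
So there are 2 ground terms available for substitution.
The body mentions the single quantified variable v; since ground terms form a free algebra, no two substitutions collapse to the same formula.
Number of ground instances = 2.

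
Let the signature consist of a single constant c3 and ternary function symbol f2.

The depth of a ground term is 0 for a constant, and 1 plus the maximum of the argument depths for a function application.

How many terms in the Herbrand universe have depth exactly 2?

7

Let N_k count ground terms of depth at most k. Each non-constant term of depth ≤ k is some function symbol applied to depth-≤(k−1) arguments, giving N_k = 1 + N_{k-1}^3.
N_0 = 1
N_1 = 1 + 1^3 = 2
N_2 = 1 + 2^3 = 9
Terms of depth exactly 2: N_2 − N_1 = 9 − 2 = 7.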